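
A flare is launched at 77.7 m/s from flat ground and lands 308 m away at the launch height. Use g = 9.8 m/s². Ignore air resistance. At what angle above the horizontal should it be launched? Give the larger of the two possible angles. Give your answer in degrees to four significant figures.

R = v₀² sin 2θ / g gives sin 2θ = gR/v₀² = 9.80·308/77.7² = 0.5000.
2θ = 30.00° or 180° − 30.00° = 150.0°, so θ = 15.00° or 75.00°.
The larger angle is 75.00°.

75.00°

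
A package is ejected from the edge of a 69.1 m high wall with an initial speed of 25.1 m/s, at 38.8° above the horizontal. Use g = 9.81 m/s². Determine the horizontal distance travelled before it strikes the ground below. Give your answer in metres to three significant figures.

111 m

Horizontal component vₓ = 25.10 cos 38.8° = 19.56 m/s; vertical v_y0 = 25.10 sin 38.8° = 15.73 m/s.
With up positive and y = 0 at the ground: y(t) = 69.1 + (15.73) t − 4.905 t². Setting y = 0 and taking the positive root: t = [15.73 + √(15.73² + 2·9.81·69.1)] / 9.81 = (15.73 + 40.04) / 9.81 = 5.685 s.
Horizontal distance: R = vₓ t = 19.56 × 5.685 = 111.2 m.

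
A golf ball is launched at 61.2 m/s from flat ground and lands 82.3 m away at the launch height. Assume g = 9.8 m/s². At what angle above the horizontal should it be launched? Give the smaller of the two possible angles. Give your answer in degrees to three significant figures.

6.22°

Level-ground range R = v₀² sin(2θ)/g ⇒ sin(2θ) = gR/v₀² = 9.80 × 82.3 / 61.2² = 0.2153.
2θ = 12.44° or 180° − 12.44° = 167.6°, so θ = 6.218° or 83.78°.
The smaller angle is 6.218°.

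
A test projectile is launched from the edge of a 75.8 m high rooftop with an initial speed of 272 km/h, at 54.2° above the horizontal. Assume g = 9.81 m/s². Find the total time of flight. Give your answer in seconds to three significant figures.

Convert: 272 km/h = 272/3.6 = 75.56 m/s.
Components: vₓ = 75.56 cos 54.2° = 44.20 m/s, v_y0 = 75.56 sin 54.2° = 61.28 m/s.
The projectile lands when y = 75.8 + (61.28) t − ½·9.81·t² = 0. Positive root: t = (61.28 + √(61.28² + 2·9.81·75.8)) / 9.81 = (61.28 + 72.40) / 9.81 = 13.63 s.

13.6 s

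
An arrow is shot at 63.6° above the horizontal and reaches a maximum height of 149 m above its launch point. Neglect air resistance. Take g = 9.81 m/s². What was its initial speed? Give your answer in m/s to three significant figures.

At the peak v_y = 0, so v_y0 = √(2gH) = √(2 × 9.81 × 149) = 54.07 m/s.
v_y0 = v₀ sin θ ⇒ v₀ = 54.07 / sin 63.6° = 60.36 m/s.

60.4 m/s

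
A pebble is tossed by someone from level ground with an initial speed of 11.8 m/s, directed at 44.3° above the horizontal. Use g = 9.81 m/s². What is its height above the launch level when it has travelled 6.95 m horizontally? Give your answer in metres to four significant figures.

Components: vₓ = 11.80 cos 44.3° = 8.445 m/s, v_y0 = 11.80 sin 44.3° = 8.241 m/s.
At x = 6.95 m, t = x/vₓ = 6.95/8.445 = 0.8230 s.
Height: y = v_y0 t − ½ g t² = 8.241 × 0.8230 − 4.905 × 0.8230² = 6.782 − 3.322 = 3.460 m.

3.460 m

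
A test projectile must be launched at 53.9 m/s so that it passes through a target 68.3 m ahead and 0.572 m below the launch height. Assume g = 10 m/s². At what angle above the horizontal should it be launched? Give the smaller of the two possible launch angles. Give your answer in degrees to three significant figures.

Trajectory: y = x tanθ − g x² (1 + tan²θ)/(2v₀²). With x = 68.3, y = −0.572, v₀ = 53.9, g = 10.0:
8.028 tan²θ − 68.3 tanθ + (7.456) = 0.
tanθ = [68.3 ± √(68.3² − 4 × 8.028 × (7.456))] / (2 × 8.028) = (68.3 ± 66.52) / 16.06, giving tanθ = 0.1106 or 8.397.
θ = 6.312° or 83.21°; the smaller is 6.312°.

6.31°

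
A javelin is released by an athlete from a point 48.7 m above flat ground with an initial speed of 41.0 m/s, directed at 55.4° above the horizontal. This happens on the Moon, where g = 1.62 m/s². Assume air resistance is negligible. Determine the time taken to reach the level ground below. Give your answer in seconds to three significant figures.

43.1 s

Horizontal component vₓ = 41.00 cos 55.4° = 23.28 m/s; vertical v_y0 = 41.00 sin 55.4° = 33.75 m/s.
With up positive and y = 0 at the ground: y(t) = 48.7 + (33.75) t − 0.8100 t². Setting y = 0 and taking the positive root: t = [33.75 + √(33.75² + 2·1.62·48.7)] / 1.62 = (33.75 + 36.01) / 1.62 = 43.06 s.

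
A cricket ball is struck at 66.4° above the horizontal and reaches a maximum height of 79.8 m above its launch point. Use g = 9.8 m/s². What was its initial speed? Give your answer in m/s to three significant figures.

At the peak v_y = 0, so v_y0 = √(2gH) = √(2 × 9.80 × 79.8) = 39.55 m/s.
v_y0 = v₀ sin θ ⇒ v₀ = 39.55 / sin 66.4° = 43.16 m/s.

43.2 m/s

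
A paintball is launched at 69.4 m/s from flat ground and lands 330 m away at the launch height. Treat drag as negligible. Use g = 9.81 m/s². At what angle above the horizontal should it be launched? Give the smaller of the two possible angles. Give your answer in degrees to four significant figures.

21.12°

R = v₀² sin 2θ / g gives sin 2θ = gR/v₀² = 9.81·330/69.4² = 0.6721.
2θ = 42.23° or 180° − 42.23° = 137.8°, so θ = 21.12° or 68.88°.
The smaller angle is 21.12°.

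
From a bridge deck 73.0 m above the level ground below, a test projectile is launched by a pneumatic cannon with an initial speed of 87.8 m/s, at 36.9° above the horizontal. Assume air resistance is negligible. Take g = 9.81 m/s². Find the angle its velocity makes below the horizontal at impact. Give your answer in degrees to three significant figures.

42.7°

Resolve: vₓ = 87.80 cos 36.9° = 70.21 m/s and v_y0 = 87.80 sin 36.9° = 52.72 m/s.
Vertical motion (up positive, ground at y = 0): 4.905 t² − (52.72) t − 73.0 = 0, so t = (52.72 + √(52.72² + 2·9.81·73.0)) / 9.81 = (52.72 + 64.89) / 9.81 = 11.99 s.
At impact: v_y = v_y0 − g t = −64.89 m/s; vₓ = 70.21 m/s.
Angle below horizontal: arctan(|v_y|/vₓ) = arctan(64.89/70.21) = 42.75°.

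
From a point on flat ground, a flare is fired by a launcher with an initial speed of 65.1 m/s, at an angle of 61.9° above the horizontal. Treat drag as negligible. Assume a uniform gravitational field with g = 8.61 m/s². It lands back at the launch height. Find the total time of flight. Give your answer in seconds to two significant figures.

vₓ = 65.10 cos 61.9° = 30.66 m/s; v_y0 = 65.10 sin 61.9° = 57.43 m/s.
It returns to y = 0 when t = 2 v_y0 / g = 2(57.43)/8.61 = 13.34 s.

13 s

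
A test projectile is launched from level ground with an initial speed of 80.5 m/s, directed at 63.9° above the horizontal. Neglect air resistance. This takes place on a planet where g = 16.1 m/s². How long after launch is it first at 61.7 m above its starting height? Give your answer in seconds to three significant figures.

0.955 s

vₓ = 80.50 cos 63.9° = 35.42 m/s; v_y0 = 80.50 sin 63.9° = 72.29 m/s.
Set y = v_y0 t − ½ g t² = 61.7: 8.050 t² − 72.29 t + 61.7 = 0.
Quadratic formula: t = (72.29 ± √3239.3) / 16.1 = (72.29 ± 56.91) / 16.1 → t = 0.9551 s or 8.025 s.
The first (ascending) time is 0.9551 s.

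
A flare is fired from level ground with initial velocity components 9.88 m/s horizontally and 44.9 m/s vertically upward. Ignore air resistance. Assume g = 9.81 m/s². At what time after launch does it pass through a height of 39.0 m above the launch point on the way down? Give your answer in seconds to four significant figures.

Height y(t) = 44.90 t − 4.905 t² = 39.0 gives 4.905 t² − 44.90 t + 39.0 = 0.
Quadratic formula: t = (44.90 ± √1250.8) / 9.81 = (44.90 ± 35.37) / 9.81 → t = 0.9718 s or 8.182 s.
The descending-branch root is 8.182 s.

8.182 s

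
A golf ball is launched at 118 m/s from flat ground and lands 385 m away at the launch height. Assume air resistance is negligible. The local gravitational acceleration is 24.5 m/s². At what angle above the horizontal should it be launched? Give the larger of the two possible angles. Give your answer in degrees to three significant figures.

R = v₀² sin 2θ / g gives sin 2θ = gR/v₀² = 24.5·385/118² = 0.6774.
2θ = 42.64° or 180° − 42.64° = 137.4°, so θ = 21.32° or 68.68°.
The larger angle is 68.68°.

68.7°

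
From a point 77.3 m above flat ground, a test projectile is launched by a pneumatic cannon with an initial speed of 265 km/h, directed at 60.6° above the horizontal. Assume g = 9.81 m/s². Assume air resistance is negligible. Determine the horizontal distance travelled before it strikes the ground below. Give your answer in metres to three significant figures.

Convert: 265 km/h = 265/3.6 = 73.61 m/s.
Resolve: vₓ = 73.61 cos 60.6° = 36.14 m/s and v_y0 = 73.61 sin 60.6° = 64.13 m/s.
Vertical motion (up positive, ground at y = 0): 4.905 t² − (64.13) t − 77.3 = 0, so t = (64.13 + √(64.13² + 2·9.81·77.3)) / 9.81 = (64.13 + 75.03) / 9.81 = 14.19 s.
Horizontal distance: R = vₓ t = 36.14 × 14.19 = 512.6 m.

513 m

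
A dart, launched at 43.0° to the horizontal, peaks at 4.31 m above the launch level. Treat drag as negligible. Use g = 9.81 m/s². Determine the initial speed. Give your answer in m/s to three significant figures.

At the peak v_y = 0, so v_y0 = √(2gH) = √(2 × 9.81 × 4.31) = 9.196 m/s.
v_y0 = v₀ sin θ ⇒ v₀ = 9.196 / sin 43.0° = 13.48 m/s.

13.5 m/s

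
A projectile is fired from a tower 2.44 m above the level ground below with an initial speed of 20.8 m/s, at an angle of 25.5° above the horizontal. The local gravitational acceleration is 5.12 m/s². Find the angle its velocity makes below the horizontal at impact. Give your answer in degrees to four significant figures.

28.65°

Horizontal component vₓ = 20.80 cos 25.5° = 18.77 m/s; vertical v_y0 = 20.80 sin 25.5° = 8.955 m/s.
With up positive and y = 0 at the ground: y(t) = 2.44 + (8.955) t − 2.560 t². Setting y = 0 and taking the positive root: t = [8.955 + √(8.955² + 2·5.12·2.44)] / 5.12 = (8.955 + 10.26) / 5.12 = 3.752 s.
At impact: v_y = v_y0 − g t = −10.26 m/s; vₓ = 18.77 m/s.
Angle below horizontal: arctan(|v_y|/vₓ) = arctan(10.26/18.77) = 28.65°.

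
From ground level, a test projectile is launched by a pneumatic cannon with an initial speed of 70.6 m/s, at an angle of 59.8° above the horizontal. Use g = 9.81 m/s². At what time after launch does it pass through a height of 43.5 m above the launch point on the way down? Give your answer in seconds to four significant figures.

11.68 s

Components: vₓ = 70.60 cos 59.8° = 35.51 m/s, v_y0 = 70.60 sin 59.8° = 61.02 m/s.
Height y(t) = 61.02 t − 4.905 t² = 43.5 gives 4.905 t² − 61.02 t + 43.5 = 0.
t = [61.02 ± √(61.02² − 2·9.81·43.5)] / 9.81 = (61.02 ± 53.57) / 9.81, so t = 0.7592 s or t = 11.68 s.
The descending-branch root is 11.68 s.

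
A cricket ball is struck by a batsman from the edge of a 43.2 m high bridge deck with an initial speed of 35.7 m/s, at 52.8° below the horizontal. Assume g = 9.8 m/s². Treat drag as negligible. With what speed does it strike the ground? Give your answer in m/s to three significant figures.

46.1 m/s

Components: vₓ = 35.70 cos 52.8° = 21.58 m/s, v_y0 = −28.44 m/s (downward).
The projectile lands when y = 43.2 + (−28.44) t − ½·9.80·t² = 0. Positive root: t = (−28.44 + √(28.44² + 2·9.80·43.2)) / 9.80 = (−28.44 + 40.69) / 9.80 = 1.250 s.
Vertical velocity at impact: v_y = v_y0 − g t = −28.44 − 9.80 × 1.250 = −40.69 m/s.
Speed: |v| = √(vₓ² + v_y²) = √(21.58² + 40.69²) = 46.06 m/s.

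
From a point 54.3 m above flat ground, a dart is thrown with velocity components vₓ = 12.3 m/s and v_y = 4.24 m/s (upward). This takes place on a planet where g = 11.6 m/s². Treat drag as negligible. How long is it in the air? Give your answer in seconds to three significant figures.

3.45 s

With up positive and y = 0 at the ground: y(t) = 54.3 + (4.240) t − 5.800 t². Setting y = 0 and taking the positive root: t = [4.240 + √(4.240² + 2·11.6·54.3)] / 11.6 = (4.240 + 35.75) / 11.6 = 3.447 s.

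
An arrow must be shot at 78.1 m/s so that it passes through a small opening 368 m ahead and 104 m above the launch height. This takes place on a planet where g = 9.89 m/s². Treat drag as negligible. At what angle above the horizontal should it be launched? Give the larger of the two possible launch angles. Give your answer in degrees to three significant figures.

Trajectory: y = x tanθ − g x² (1 + tan²θ)/(2v₀²). With x = 368, y = 104, v₀ = 78.1, g = 9.89:
109.8 tan²θ − 368 tanθ + (213.8) = 0.
tanθ = [368 ± √(368² − 4 × 109.8 × (213.8))] / (2 × 109.8) = (368 ± 203.8) / 219.6, giving tanθ = 0.7478 or 2.604.
θ = 36.79° or 68.99°; the larger is 68.99°.

69.0°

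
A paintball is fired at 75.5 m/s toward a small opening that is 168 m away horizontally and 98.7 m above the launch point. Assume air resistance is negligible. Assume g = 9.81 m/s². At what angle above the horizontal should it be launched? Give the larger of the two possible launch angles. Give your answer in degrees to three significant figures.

80.7°

Trajectory: y = x tanθ − g x² (1 + tan²θ)/(2v₀²). With x = 168, y = 98.7, v₀ = 75.5, g = 9.81:
24.29 tan²θ − 168 tanθ + (123.0) = 0.
tanθ = [168 ± √(168² − 4 × 24.29 × (123.0))] / (2 × 24.29) = (168 ± 127.6) / 48.57, giving tanθ = 0.8322 or 6.085.
θ = 39.77° or 80.67°; the larger is 80.67°.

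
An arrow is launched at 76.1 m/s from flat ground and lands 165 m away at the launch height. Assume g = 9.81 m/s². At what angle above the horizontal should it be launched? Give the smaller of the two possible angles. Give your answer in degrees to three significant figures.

Level-ground range R = v₀² sin(2θ)/g ⇒ sin(2θ) = gR/v₀² = 9.81 × 165 / 76.1² = 0.2795.
2θ = 16.23° or 180° − 16.23° = 163.8°, so θ = 8.115° or 81.88°.
The smaller angle is 8.115°.

8.12°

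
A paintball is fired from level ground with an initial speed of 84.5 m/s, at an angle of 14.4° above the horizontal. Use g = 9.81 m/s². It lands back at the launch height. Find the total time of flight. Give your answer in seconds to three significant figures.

4.28 s

Components: vₓ = 84.50 cos 14.4° = 81.85 m/s, v_y0 = 84.50 sin 14.4° = 21.01 m/s.
Landing at launch height ⇒ T = 2 v_y0 / g = 2 × 21.01 / 9.81 = 4.284 s.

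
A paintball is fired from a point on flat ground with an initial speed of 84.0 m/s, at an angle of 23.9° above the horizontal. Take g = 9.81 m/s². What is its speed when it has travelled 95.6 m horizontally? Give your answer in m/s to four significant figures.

79.84 m/s

vₓ = 84.00 cos 23.9° = 76.80 m/s; v_y0 = 84.00 sin 23.9° = 34.03 m/s.
At x = 95.6 m, t = x/vₓ = 95.6/76.80 = 1.245 s.
Vertical velocity there: v_y = v_y0 − g t = 34.03 − 9.81 × 1.245 = 21.82 m/s.
Speed: √(vₓ² + v_y²) = √(76.80² + 21.82²) = 79.84 m/s.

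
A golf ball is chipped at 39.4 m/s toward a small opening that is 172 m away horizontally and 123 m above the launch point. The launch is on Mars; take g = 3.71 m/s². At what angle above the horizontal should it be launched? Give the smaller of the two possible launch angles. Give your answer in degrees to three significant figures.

51.0°

Trajectory: y = x tanθ − g x² (1 + tan²θ)/(2v₀²). With x = 172, y = 123, v₀ = 39.4, g = 3.71:
35.35 tan²θ − 172 tanθ + (158.4) = 0.
tanθ = [172 ± √(172² − 4 × 35.35 × (158.4))] / (2 × 35.35) = (172 ± 84.81) / 70.70, giving tanθ = 1.233 or 3.632.
θ = 50.96° or 74.61°; the smaller is 50.96°.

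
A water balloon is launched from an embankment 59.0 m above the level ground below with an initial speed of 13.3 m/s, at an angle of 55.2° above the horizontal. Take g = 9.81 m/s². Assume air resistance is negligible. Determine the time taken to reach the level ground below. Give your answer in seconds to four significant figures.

Components: vₓ = 13.30 cos 55.2° = 7.590 m/s, v_y0 = 13.30 sin 55.2° = 10.92 m/s.
With up positive and y = 0 at the ground: y(t) = 59.0 + (10.92) t − 4.905 t². Setting y = 0 and taking the positive root: t = [10.92 + √(10.92² + 2·9.81·59.0)] / 9.81 = (10.92 + 35.73) / 9.81 = 4.756 s.

4.756 s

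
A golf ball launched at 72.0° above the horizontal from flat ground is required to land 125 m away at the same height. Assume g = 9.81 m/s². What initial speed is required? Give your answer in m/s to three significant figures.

45.7 m/s

Level-ground range: R = v₀² sin(2θ)/g, so v₀ = √(gR / sin 2θ).
v₀ = √(9.81 × 125 / sin 144.0°) = √(1226 / 0.5878) = √2086.2 = 45.68 m/s.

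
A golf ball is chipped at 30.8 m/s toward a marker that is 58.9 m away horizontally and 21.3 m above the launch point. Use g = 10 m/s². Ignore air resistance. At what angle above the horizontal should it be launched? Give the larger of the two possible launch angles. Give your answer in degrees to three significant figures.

Trajectory: y = x tanθ − g x² (1 + tan²θ)/(2v₀²). With x = 58.9, y = 21.3, v₀ = 30.8, g = 10.0:
18.29 tan²θ − 58.9 tanθ + (39.59) = 0.
tanθ = [58.9 ± √(58.9² − 4 × 18.29 × (39.59))] / (2 × 18.29) = (58.9 ± 23.96) / 36.57, giving tanθ = 0.9555 or 2.266.
θ = 43.70° or 66.18°; the larger is 66.18°.

66.2°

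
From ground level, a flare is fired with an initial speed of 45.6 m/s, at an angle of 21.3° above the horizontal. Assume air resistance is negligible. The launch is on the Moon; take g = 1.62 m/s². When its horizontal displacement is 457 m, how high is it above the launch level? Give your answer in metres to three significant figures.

84.5 m

Resolve: vₓ = 45.60 cos 21.3° = 42.49 m/s and v_y0 = 45.60 sin 21.3° = 16.56 m/s.
At x = 457 m, t = x/vₓ = 457/42.49 = 10.76 s.
Height: y = v_y0 t − ½ g t² = 16.56 × 10.76 − 0.8100 × 10.76² = 178.2 − 93.72 = 84.45 m.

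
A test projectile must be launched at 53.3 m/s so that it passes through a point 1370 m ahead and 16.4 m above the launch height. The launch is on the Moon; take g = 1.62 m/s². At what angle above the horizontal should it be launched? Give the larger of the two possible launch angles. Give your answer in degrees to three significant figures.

Trajectory: y = x tanθ − g x² (1 + tan²θ)/(2v₀²). With x = 1370, y = 16.4, v₀ = 53.3, g = 1.62:
535.1 tan²θ − 1370 tanθ + (551.5) = 0.
tanθ = [1370 ± √(1370² − 4 × 535.1 × (551.5))] / (2 × 535.1) = (1370 ± 834.4) / 1070, giving tanθ = 0.5004 or 2.060.
θ = 26.58° or 64.10°; the larger is 64.10°.

64.1°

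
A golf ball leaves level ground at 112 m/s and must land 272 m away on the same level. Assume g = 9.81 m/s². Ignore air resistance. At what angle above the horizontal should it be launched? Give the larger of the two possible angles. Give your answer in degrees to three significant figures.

From R = (v₀²/g) sin 2θ: sin 2θ = 9.81 × 272 / 12544 = 0.2127.
2θ = 12.28° or 180° − 12.28° = 167.7°, so θ = 6.141° or 83.86°.
The larger angle is 83.86°.

83.9°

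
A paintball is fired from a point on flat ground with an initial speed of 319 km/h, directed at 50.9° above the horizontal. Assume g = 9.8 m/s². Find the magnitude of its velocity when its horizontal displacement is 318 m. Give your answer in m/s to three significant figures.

Convert: 319 km/h = 319/3.6 = 88.61 m/s.
Components: vₓ = 88.61 cos 50.9° = 55.88 m/s, v_y0 = 88.61 sin 50.9° = 68.77 m/s.
Time to reach x = 318 m: t = x/vₓ = 318/55.88 = 5.690 s.
Vertical velocity there: v_y = v_y0 − g t = 68.77 − 9.80 × 5.690 = 13.00 m/s.
Speed: √(vₓ² + v_y²) = √(55.88² + 13.00²) = 57.38 m/s.

57.4 m/s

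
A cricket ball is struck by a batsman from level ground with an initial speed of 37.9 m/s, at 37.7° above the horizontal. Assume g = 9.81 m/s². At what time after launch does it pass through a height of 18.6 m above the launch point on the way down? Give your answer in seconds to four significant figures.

3.700 s

Resolve: vₓ = 37.90 cos 37.7° = 29.99 m/s and v_y0 = 37.90 sin 37.7° = 23.18 m/s.
Require v_y0 t − ½ g t² = 18.6, i.e. 4.905 t² − 23.18 t + 18.6 = 0.
t = [23.18 ± √(23.18² − 2·9.81·18.6)] / 9.81 = (23.18 ± 13.12) / 9.81, so t = 1.025 s or t = 3.700 s.
The descending-branch root is 3.700 s.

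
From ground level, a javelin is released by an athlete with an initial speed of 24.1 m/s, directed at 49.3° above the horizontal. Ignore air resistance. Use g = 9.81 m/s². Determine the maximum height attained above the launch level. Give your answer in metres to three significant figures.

Components: vₓ = 24.10 cos 49.3° = 15.72 m/s, v_y0 = 24.10 sin 49.3° = 18.27 m/s.
Maximum height: H = v_y0² / (2g) = 18.27² / (2 × 9.81) = 17.01 m.

17.0 m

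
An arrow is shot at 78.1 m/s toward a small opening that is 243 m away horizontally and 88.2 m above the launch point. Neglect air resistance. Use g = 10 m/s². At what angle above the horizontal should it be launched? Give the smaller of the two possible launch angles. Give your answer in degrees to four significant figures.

Trajectory: y = x tanθ − g x² (1 + tan²θ)/(2v₀²). With x = 243, y = 88.2, v₀ = 78.1, g = 10.0:
48.40 tan²θ − 243 tanθ + (136.6) = 0.
tanθ = [243 ± √(243² − 4 × 48.40 × (136.6))] / (2 × 48.40) = (243 ± 180.6) / 96.81, giving tanθ = 0.6450 or 4.375.
θ = 32.82° or 77.13°; the smaller is 32.82°.

32.82°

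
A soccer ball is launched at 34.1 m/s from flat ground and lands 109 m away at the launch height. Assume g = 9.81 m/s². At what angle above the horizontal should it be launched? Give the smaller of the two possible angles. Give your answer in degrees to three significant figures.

Level-ground range R = v₀² sin(2θ)/g ⇒ sin(2θ) = gR/v₀² = 9.81 × 109 / 34.1² = 0.9196.
2θ = 66.86° or 180° − 66.86° = 113.1°, so θ = 33.43° or 56.57°.
The smaller angle is 33.43°.

33.4°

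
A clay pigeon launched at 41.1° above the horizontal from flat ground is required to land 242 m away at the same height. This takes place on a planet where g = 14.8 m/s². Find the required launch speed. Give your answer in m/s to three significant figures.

Level-ground range: R = v₀² sin(2θ)/g, so v₀ = √(gR / sin 2θ).
v₀ = √(14.8 × 242 / sin 82.20°) = √(3582 / 0.9907) = √3615.0 = 60.13 m/s.

60.1 m/s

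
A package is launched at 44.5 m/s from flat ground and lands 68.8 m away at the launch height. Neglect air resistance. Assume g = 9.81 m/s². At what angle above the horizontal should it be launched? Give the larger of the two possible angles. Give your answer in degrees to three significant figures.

80.0°

Level-ground range R = v₀² sin(2θ)/g ⇒ sin(2θ) = gR/v₀² = 9.81 × 68.8 / 44.5² = 0.3408.
2θ = 19.93° or 180° − 19.93° = 160.1°, so θ = 9.964° or 80.04°.
The larger angle is 80.04°.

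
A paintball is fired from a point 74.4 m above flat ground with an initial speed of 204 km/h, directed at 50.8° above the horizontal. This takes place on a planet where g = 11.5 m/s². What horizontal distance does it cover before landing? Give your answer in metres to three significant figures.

Convert: 204 km/h = 204/3.6 = 56.67 m/s.
Components: vₓ = 56.67 cos 50.8° = 35.81 m/s, v_y0 = 56.67 sin 50.8° = 43.91 m/s.
With up positive and y = 0 at the ground: y(t) = 74.4 + (43.91) t − 5.750 t². Setting y = 0 and taking the positive root: t = [43.91 + √(43.91² + 2·11.5·74.4)] / 11.5 = (43.91 + 60.33) / 11.5 = 9.065 s.
Horizontal distance: R = vₓ t = 35.81 × 9.065 = 324.6 m.

325 m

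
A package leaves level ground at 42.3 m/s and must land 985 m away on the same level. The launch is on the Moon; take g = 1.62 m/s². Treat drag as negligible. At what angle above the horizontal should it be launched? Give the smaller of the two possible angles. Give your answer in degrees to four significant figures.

From R = (v₀²/g) sin 2θ: sin 2θ = 1.62 × 985 / 1789.3 = 0.8918.
2θ = 63.10° or 180° − 63.10° = 116.9°, so θ = 31.55° or 58.45°.
The smaller angle is 31.55°.

31.55°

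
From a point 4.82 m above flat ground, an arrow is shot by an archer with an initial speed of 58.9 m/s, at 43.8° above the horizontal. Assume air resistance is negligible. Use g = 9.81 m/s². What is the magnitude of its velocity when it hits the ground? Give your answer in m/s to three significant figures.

59.7 m/s

Components: vₓ = 58.90 cos 43.8° = 42.51 m/s, v_y0 = 58.90 sin 43.8° = 40.77 m/s.
With up positive and y = 0 at the ground: y(t) = 4.82 + (40.77) t − 4.905 t². Setting y = 0 and taking the positive root: t = [40.77 + √(40.77² + 2·9.81·4.82)] / 9.81 = (40.77 + 41.91) / 9.81 = 8.428 s.
Vertical velocity at impact: v_y = v_y0 − g t = 40.77 − 9.81 × 8.428 = −41.91 m/s.
Speed: |v| = √(vₓ² + v_y²) = √(42.51² + 41.91²) = 59.70 m/s.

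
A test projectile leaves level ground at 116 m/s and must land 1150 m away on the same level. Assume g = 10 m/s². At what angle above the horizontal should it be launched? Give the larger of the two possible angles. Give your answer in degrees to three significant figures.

60.6°

From R = (v₀²/g) sin 2θ: sin 2θ = 10.0 × 1150 / 13456 = 0.8546.
2θ = 58.72° or 180° − 58.72° = 121.3°, so θ = 29.36° or 60.64°.
The larger angle is 60.64°.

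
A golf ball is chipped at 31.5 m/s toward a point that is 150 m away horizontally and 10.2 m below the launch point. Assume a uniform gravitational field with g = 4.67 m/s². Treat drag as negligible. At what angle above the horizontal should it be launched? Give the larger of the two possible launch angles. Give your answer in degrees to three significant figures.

68.3°

Trajectory: y = x tanθ − g x² (1 + tan²θ)/(2v₀²). With x = 150, y = −10.2, v₀ = 31.5, g = 4.67:
52.95 tan²θ − 150 tanθ + (42.75) = 0.
tanθ = [150 ± √(150² − 4 × 52.95 × (42.75))] / (2 × 52.95) = (150 ± 116.0) / 105.9, giving tanθ = 0.3215 or 2.512.
θ = 17.82° or 68.29°; the larger is 68.29°.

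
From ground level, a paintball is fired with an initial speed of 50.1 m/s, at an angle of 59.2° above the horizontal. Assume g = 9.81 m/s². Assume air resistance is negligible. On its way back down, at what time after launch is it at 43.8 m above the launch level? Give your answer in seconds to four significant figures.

Resolve: vₓ = 50.10 cos 59.2° = 25.65 m/s and v_y0 = 50.10 sin 59.2° = 43.03 m/s.
Height y(t) = 43.03 t − 4.905 t² = 43.8 gives 4.905 t² − 43.03 t + 43.8 = 0.
t = [43.03 ± √(43.03² − 2·9.81·43.8)] / 9.81 = (43.03 ± 31.50) / 9.81, so t = 1.175 s or t = 7.598 s.
The descending-branch root is 7.598 s.

7.598 s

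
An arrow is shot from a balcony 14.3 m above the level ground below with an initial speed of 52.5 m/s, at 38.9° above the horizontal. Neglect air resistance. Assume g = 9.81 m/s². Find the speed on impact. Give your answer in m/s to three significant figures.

55.1 m/s

vₓ = 52.50 cos 38.9° = 40.86 m/s; v_y0 = 52.50 sin 38.9° = 32.97 m/s.
Vertical motion (up positive, ground at y = 0): 4.905 t² − (32.97) t − 14.3 = 0, so t = (32.97 + √(32.97² + 2·9.81·14.3)) / 9.81 = (32.97 + 36.98) / 9.81 = 7.130 s.
Vertical velocity at impact: v_y = v_y0 − g t = 32.97 − 9.81 × 7.130 = −36.98 m/s.
Speed: |v| = √(vₓ² + v_y²) = √(40.86² + 36.98²) = 55.11 m/s.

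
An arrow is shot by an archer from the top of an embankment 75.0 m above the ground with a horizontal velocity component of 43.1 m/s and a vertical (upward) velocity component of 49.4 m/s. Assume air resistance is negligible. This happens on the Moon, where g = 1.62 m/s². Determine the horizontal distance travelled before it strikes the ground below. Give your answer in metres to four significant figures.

Vertical motion (up positive, ground at y = 0): 0.8100 t² − (49.40) t − 75.0 = 0, so t = (49.40 + √(49.40² + 2·1.62·75.0)) / 1.62 = (49.40 + 51.80) / 1.62 = 62.47 s.
Horizontal distance: R = vₓ t = 43.10 × 62.47 = 2692 m.

2692 m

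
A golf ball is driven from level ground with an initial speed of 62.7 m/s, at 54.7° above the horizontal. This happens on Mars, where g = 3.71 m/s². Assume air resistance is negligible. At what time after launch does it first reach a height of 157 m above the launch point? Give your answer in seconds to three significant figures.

3.52 s

Horizontal component vₓ = 62.70 cos 54.7° = 36.23 m/s; vertical v_y0 = 62.70 sin 54.7° = 51.17 m/s.
Height y(t) = 51.17 t − 1.855 t² = 157 gives 1.855 t² − 51.17 t + 157 = 0.
t = [51.17 ± √(51.17² − 2·3.71·157)] / 3.71 = (51.17 ± 38.13) / 3.71, so t = 3.516 s or t = 24.07 s.
The first (ascending) time is 3.516 s.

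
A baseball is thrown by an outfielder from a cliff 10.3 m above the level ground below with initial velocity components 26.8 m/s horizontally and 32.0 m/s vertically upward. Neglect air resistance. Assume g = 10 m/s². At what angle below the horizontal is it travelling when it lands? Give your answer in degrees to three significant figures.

52.6°

Vertical motion (up positive, ground at y = 0): 5.000 t² − (32.00) t − 10.3 = 0, so t = (32.00 + √(32.00² + 2·10.0·10.3)) / 10.0 = (32.00 + 35.07) / 10.0 = 6.707 s.
At impact: v_y = v_y0 − g t = −35.07 m/s; vₓ = 26.80 m/s.
Angle below horizontal: arctan(|v_y|/vₓ) = arctan(35.07/26.80) = 52.61°.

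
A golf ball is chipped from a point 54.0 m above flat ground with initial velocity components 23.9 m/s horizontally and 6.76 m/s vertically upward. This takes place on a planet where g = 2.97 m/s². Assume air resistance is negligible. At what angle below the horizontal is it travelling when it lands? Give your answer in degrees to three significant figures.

The projectile lands when y = 54.0 + (6.760) t − ½·2.97·t² = 0. Positive root: t = (6.760 + √(6.760² + 2·2.97·54.0)) / 2.97 = (6.760 + 19.14) / 2.97 = 8.722 s.
At impact: v_y = v_y0 − g t = −19.14 m/s; vₓ = 23.90 m/s.
Angle below horizontal: arctan(|v_y|/vₓ) = arctan(19.14/23.90) = 38.69°.

38.7°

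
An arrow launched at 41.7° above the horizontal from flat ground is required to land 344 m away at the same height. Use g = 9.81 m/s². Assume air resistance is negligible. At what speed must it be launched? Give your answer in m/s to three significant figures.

58.3 m/s

Level-ground range: R = v₀² sin(2θ)/g, so v₀ = √(gR / sin 2θ).
v₀ = √(9.81 × 344 / sin 83.40°) = √(3375 / 0.9934) = √3397.2 = 58.29 m/s.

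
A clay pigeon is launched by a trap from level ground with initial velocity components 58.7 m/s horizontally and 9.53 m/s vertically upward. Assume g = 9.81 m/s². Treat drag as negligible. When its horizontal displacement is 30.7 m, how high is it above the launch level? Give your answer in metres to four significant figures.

At x = 30.7 m, t = x/vₓ = 30.7/58.70 = 0.5230 s.
Height: y = v_y0 t − ½ g t² = 9.530 × 0.5230 − 4.905 × 0.5230² = 4.984 − 1.342 = 3.643 m.

3.643 m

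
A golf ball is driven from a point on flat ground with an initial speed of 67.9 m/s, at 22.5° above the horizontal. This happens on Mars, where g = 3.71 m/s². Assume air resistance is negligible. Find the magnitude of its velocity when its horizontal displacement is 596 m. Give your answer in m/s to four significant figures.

Horizontal component vₓ = 67.90 cos 22.5° = 62.73 m/s; vertical v_y0 = 67.90 sin 22.5° = 25.98 m/s.
x = vₓ t ⇒ t = 596/62.73 = 9.501 s.
Vertical velocity there: v_y = v_y0 − g t = 25.98 − 3.71 × 9.501 = −9.264 m/s.
Speed: √(vₓ² + v_y²) = √(62.73² + 9.264²) = 63.41 m/s.

63.41 m/s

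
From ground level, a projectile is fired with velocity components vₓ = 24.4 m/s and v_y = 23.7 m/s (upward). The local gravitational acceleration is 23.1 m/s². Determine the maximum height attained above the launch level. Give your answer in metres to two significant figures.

12 m

At the apex v_y = 0, so H = v_y0²/(2g) = 23.70²/46.20 = 12.16 m.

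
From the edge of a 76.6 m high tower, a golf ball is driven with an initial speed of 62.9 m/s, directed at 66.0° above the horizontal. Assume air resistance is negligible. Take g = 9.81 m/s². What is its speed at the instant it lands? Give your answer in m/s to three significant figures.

73.9 m/s

Horizontal component vₓ = 62.90 cos 66.0° = 25.58 m/s; vertical v_y0 = 62.90 sin 66.0° = 57.46 m/s.
Vertical motion (up positive, ground at y = 0): 4.905 t² − (57.46) t − 76.6 = 0, so t = (57.46 + √(57.46² + 2·9.81·76.6)) / 9.81 = (57.46 + 69.32) / 9.81 = 12.92 s.
Vertical velocity at impact: v_y = v_y0 − g t = 57.46 − 9.81 × 12.92 = −69.32 m/s.
Speed: |v| = √(vₓ² + v_y²) = √(25.58² + 69.32²) = 73.89 m/s.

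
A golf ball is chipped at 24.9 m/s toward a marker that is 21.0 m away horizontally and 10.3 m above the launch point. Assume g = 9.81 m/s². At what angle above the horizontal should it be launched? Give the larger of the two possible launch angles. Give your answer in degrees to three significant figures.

Trajectory: y = x tanθ − g x² (1 + tan²θ)/(2v₀²). With x = 21.0, y = 10.3, v₀ = 24.9, g = 9.81:
3.489 tan²θ − 21.0 tanθ + (13.79) = 0.
tanθ = [21.0 ± √(21.0² − 4 × 3.489 × (13.79))] / (2 × 3.489) = (21.0 ± 15.77) / 6.978, giving tanθ = 0.7501 or 5.269.
θ = 36.87° or 79.25°; the larger is 79.25°.

79.3°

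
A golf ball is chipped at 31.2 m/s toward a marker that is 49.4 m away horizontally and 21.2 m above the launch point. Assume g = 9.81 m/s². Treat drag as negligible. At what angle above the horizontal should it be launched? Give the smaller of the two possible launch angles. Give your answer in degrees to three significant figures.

40.8°

Trajectory: y = x tanθ − g x² (1 + tan²θ)/(2v₀²). With x = 49.4, y = 21.2, v₀ = 31.2, g = 9.81:
12.30 tan²θ − 49.4 tanθ + (33.50) = 0.
tanθ = [49.4 ± √(49.4² − 4 × 12.30 × (33.50))] / (2 × 12.30) = (49.4 ± 28.16) / 24.59, giving tanθ = 0.8638 or 3.154.
θ = 40.82° or 72.41°; the smaller is 40.82°.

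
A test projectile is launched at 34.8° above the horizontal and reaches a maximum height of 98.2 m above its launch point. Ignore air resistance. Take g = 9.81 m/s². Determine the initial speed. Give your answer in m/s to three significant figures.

At the peak v_y = 0, so v_y0 = √(2gH) = √(2 × 9.81 × 98.2) = 43.89 m/s.
v_y0 = v₀ sin θ ⇒ v₀ = 43.89 / sin 34.8° = 76.91 m/s.

76.9 m/s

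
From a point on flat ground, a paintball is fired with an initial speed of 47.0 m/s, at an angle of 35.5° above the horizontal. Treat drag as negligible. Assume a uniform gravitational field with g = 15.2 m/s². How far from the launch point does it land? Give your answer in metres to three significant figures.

137 m

Resolve: vₓ = 47.00 cos 35.5° = 38.26 m/s and v_y0 = 47.00 sin 35.5° = 27.29 m/s.
Flight time T = 2 v_y0 / g = 3.591 s.
Range: R = vₓ T = 38.26 × 3.591 = 137.4 m.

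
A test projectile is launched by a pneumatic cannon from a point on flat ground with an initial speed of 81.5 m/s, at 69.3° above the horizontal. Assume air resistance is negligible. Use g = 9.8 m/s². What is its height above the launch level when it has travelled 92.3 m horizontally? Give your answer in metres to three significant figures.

Components: vₓ = 81.50 cos 69.3° = 28.81 m/s, v_y0 = 81.50 sin 69.3° = 76.24 m/s.
Time to reach x = 92.3 m: t = x/vₓ = 92.3/28.81 = 3.204 s.
Height: y = v_y0 t − ½ g t² = 76.24 × 3.204 − 4.900 × 3.204² = 244.3 − 50.30 = 194.0 m.

194 m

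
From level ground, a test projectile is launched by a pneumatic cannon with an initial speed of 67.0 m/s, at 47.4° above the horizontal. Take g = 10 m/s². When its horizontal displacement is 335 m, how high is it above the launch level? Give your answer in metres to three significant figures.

Horizontal component vₓ = 67.00 cos 47.4° = 45.35 m/s; vertical v_y0 = 67.00 sin 47.4° = 49.32 m/s.
x = vₓ t ⇒ t = 335/45.35 = 7.387 s.
Height: y = v_y0 t − ½ g t² = 49.32 × 7.387 − 5.000 × 7.387² = 364.3 − 272.8 = 91.48 m.

91.5 m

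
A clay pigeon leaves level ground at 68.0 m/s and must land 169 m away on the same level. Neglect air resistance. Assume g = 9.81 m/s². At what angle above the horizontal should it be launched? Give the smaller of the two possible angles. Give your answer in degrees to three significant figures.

10.5°

From R = (v₀²/g) sin 2θ: sin 2θ = 9.81 × 169 / 4624.0 = 0.3585.
2θ = 21.01° or 180° − 21.01° = 159.0°, so θ = 10.51° or 79.49°.
The smaller angle is 10.51°.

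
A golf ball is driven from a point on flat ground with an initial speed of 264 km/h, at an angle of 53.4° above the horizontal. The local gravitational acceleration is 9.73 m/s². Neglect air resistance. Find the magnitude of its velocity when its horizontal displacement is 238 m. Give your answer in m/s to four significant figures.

Convert: 264 km/h = 264/3.6 = 73.33 m/s.
vₓ = 73.33 cos 53.4° = 43.72 m/s; v_y0 = 73.33 sin 53.4° = 58.87 m/s.
Time to reach x = 238 m: t = x/vₓ = 238/43.72 = 5.443 s.
Vertical velocity there: v_y = v_y0 − g t = 58.87 − 9.73 × 5.443 = 5.910 m/s.
Speed: √(vₓ² + v_y²) = √(43.72² + 5.910²) = 44.12 m/s.

44.12 m/s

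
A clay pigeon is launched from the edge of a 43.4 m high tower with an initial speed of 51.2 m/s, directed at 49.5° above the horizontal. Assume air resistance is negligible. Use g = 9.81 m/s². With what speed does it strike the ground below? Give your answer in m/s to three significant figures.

58.9 m/s

vₓ = 51.20 cos 49.5° = 33.25 m/s; v_y0 = 51.20 sin 49.5° = 38.93 m/s.
Vertical motion (up positive, ground at y = 0): 4.905 t² − (38.93) t − 43.4 = 0, so t = (38.93 + √(38.93² + 2·9.81·43.4)) / 9.81 = (38.93 + 48.65) / 9.81 = 8.928 s.
Vertical velocity at impact: v_y = v_y0 − g t = 38.93 − 9.81 × 8.928 = −48.65 m/s.
Speed: |v| = √(vₓ² + v_y²) = √(33.25² + 48.65²) = 58.93 m/s.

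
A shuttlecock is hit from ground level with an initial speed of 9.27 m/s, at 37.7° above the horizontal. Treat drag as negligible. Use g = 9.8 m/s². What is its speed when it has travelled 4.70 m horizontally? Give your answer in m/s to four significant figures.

Horizontal component vₓ = 9.270 cos 37.7° = 7.335 m/s; vertical v_y0 = 9.270 sin 37.7° = 5.669 m/s.
x = vₓ t ⇒ t = 4.70/7.335 = 0.6408 s.
Vertical velocity there: v_y = v_y0 − g t = 5.669 − 9.80 × 0.6408 = −0.6109 m/s.
Speed: √(vₓ² + v_y²) = √(7.335² + 0.6109²) = 7.360 m/s.

7.360 m/s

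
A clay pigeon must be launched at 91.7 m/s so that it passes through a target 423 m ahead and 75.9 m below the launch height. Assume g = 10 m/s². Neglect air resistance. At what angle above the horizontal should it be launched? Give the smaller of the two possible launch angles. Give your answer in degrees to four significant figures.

Trajectory: y = x tanθ − g x² (1 + tan²θ)/(2v₀²). With x = 423, y = −75.9, v₀ = 91.7, g = 10.0:
106.4 tan²θ − 423 tanθ + (30.49) = 0.
tanθ = [423 ± √(423² − 4 × 106.4 × (30.49))] / (2 × 106.4) = (423 ± 407.4) / 212.8, giving tanθ = 0.07344 or 3.902.
θ = 4.200° or 75.63°; the smaller is 4.200°.

4.200°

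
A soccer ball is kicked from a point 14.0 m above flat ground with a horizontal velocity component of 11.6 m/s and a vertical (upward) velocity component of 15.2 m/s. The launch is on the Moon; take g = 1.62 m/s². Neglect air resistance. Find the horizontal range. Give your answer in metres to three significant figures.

Vertical motion (up positive, ground at y = 0): 0.8100 t² − (15.20) t − 14.0 = 0, so t = (15.20 + √(15.20² + 2·1.62·14.0)) / 1.62 = (15.20 + 16.63) / 1.62 = 19.65 s.
Horizontal distance: R = vₓ t = 11.60 × 19.65 = 227.9 m.

228 m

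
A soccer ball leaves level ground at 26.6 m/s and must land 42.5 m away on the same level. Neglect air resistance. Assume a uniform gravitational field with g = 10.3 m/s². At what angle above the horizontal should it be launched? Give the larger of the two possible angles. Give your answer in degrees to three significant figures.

70.9°

R = v₀² sin 2θ / g gives sin 2θ = gR/v₀² = 10.3·42.5/26.6² = 0.6187.
2θ = 38.22° or 180° − 38.22° = 141.8°, so θ = 19.11° or 70.89°.
The larger angle is 70.89°.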